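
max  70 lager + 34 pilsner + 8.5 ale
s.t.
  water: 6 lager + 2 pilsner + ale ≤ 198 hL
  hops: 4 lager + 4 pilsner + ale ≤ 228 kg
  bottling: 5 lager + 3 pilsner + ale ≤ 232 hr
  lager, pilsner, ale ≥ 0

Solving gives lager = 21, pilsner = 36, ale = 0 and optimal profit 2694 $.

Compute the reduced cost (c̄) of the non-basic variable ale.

Check each constraint at x*: water 198/198 (tight); hops 228/228 (tight); bottling 213/232 (slack 19).
Since bottling is not tight, its dual is 0.
Dual feasibility on the basic columns requires 6·y_water + 4·y_hops = 70, 2·y_water + 4·y_hops = 34.
This yields shadow prices y_water = 9, y_hops = 4.
Reduced cost of ale: c₃ − yᵀa₃ = 8.5 − (9·1 + 4·1) = 8.5 − 13 = -4.5.

-4.5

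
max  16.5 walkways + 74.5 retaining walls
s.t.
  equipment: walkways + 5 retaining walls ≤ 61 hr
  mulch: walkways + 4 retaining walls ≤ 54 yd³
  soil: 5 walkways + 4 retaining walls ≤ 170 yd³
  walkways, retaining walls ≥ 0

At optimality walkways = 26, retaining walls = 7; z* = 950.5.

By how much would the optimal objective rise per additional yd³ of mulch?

8

At the optimum: equipment uses 61 of 61 (binding); mulch uses 54 of 54 (binding); soil uses 158 of 170 (slack = 12).
Slack constraints have shadow price 0 (complementary slackness).
From A_Bᵀ y = c: 1·y_equipment + 1·y_mulch = 16.5; 5·y_equipment + 4·y_mulch = 74.5.
This yields shadow prices y_equipment = 8.5, y_mulch = 8.
Shadow price of mulch = 8.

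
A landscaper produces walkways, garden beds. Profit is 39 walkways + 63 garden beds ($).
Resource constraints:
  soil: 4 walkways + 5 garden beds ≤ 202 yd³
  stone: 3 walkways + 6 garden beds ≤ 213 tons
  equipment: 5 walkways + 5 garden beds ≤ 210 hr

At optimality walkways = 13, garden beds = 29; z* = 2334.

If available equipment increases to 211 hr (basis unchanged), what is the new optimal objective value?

At the optimum: soil uses 197 of 202 (slack = 5); stone uses 213 of 213 (binding); equipment uses 210 of 210 (binding).
By complementary slackness, y = 0 for the non-binding constraint.
Dual feasibility on the basic columns requires 3·y_stone + 5·y_equipment = 39, 6·y_stone + 5·y_equipment = 63.
→ y_stone = 8 and y_equipment = 3.
Δz = y_equipment·Δb = 3 × (1) = 3, so new z* = 2334 + 3 = 2337.

2337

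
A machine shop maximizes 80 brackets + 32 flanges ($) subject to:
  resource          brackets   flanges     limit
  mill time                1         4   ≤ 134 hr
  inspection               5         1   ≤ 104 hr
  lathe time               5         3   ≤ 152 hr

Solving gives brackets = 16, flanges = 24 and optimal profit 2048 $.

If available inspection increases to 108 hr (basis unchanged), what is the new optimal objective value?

At the optimum: mill time uses 112 of 134 (slack = 22); inspection uses 104 of 104 (binding); lathe time uses 152 of 152 (binding).
Slack constraints have shadow price 0 (complementary slackness).
Dual feasibility on the basic columns requires 5·y_inspection + 5·y_lathe time = 80, 1·y_inspection + 3·y_lathe time = 32.
→ y_inspection = 8 and y_lathe time = 8.
Δz = y_inspection·Δb = 8 × (4) = 32, so new z* = 2048 + 32 = 2080.

2080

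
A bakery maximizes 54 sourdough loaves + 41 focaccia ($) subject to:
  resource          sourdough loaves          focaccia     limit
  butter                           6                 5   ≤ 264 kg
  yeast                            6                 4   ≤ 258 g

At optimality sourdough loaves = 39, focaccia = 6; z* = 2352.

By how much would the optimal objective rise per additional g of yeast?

4

Both butter and yeast are binding at x*.
From A_Bᵀ y = c: 6·y_butter + 6·y_yeast = 54; 5·y_butter + 4·y_yeast = 41.
This yields shadow prices y_butter = 5, y_yeast = 4.
Shadow price of yeast = 4.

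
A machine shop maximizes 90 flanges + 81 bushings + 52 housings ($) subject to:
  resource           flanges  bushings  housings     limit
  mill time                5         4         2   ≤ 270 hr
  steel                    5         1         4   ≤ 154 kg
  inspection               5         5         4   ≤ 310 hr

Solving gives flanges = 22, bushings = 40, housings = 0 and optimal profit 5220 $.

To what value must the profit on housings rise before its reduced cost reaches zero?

Check each constraint at x*: mill time 270/270 (tight); steel 150/154 (slack 4); inspection 310/310 (tight).
By complementary slackness, y = 0 for the non-binding constraint.
From A_Bᵀ y = c: 5·y_mill time + 5·y_inspection = 90; 4·y_mill time + 5·y_inspection = 81.
This yields shadow prices y_mill time = 9, y_inspection = 9.
housings enters the basis when its profit ≥ yᵀa₃ = 9·2 + 9·4 = 54.

54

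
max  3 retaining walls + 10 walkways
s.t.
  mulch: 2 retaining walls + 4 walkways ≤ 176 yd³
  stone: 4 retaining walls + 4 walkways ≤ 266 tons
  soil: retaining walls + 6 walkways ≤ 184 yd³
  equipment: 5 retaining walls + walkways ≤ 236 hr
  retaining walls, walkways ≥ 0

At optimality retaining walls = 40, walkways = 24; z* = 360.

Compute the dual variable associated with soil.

Binding: mulch and soil. Non-binding: stone (10 unused), equipment (12 unused).
Since stone, equipment are not tight, their duals are 0.
From A_Bᵀ y = c: 2·y_mulch + 1·y_soil = 3; 4·y_mulch + 6·y_soil = 10.
Solving: y_mulch = 1, y_soil = 1.
Shadow price of soil = 1.

1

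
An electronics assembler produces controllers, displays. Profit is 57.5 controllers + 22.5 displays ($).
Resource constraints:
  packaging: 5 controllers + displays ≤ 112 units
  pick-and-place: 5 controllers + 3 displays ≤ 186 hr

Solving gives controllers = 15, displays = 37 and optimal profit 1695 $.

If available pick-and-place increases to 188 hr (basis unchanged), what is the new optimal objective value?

1706

At the optimum: packaging uses 112 of 112 (binding); pick-and-place uses 186 of 186 (binding).
The binding rows give the dual system: 5·y_packaging + 5·y_pick-and-place = 57.5 and 1·y_packaging + 3·y_pick-and-place = 22.5.
Solving: y_packaging = 6, y_pick-and-place = 5.5.
Δz = y_pick-and-place·Δb = 5.5 × (2) = 11, so new z* = 1695 + 11 = 1706.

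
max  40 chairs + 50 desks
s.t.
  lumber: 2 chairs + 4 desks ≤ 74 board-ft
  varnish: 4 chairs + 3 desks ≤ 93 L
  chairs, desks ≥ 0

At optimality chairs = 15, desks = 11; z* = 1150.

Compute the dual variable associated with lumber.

8

At the optimum: lumber uses 74 of 74 (binding); varnish uses 93 of 93 (binding).
Dual feasibility on the basic columns requires 2·y_lumber + 4·y_varnish = 40, 4·y_lumber + 3·y_varnish = 50.
Solving: y_lumber = 8, y_varnish = 6.
Shadow price of lumber = 8.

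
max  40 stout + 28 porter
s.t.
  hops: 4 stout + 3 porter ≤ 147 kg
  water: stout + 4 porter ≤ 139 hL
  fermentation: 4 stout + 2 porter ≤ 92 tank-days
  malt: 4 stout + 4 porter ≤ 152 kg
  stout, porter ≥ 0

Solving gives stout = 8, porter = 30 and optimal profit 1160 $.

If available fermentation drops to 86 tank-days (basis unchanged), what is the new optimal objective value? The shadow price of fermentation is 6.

Δb = -6, so new z* = 1160 + (6)·(-6) = 1160 − 36 = 1124.

1124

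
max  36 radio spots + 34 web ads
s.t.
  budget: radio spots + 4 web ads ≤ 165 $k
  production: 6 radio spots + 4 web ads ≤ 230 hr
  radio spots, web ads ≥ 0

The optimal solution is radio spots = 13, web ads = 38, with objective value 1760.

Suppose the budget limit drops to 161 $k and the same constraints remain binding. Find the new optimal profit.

Check each constraint at x*: budget 165/165 (tight); production 230/230 (tight).
The binding rows give the dual system: 1·y_budget + 6·y_production = 36 and 4·y_budget + 4·y_production = 34.
→ y_budget = 3 and y_production = 5.5.
Δz = y_budget·Δb = 3 × (-4) = -12, so new z* = 1760 − 12 = 1748.

1748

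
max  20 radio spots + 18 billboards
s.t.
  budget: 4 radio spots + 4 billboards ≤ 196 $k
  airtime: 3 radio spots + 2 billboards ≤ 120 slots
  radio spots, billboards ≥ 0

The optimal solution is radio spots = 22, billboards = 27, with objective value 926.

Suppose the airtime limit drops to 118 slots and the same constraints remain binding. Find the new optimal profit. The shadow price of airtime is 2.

922

Δb = -2, so new z* = 926 + (2)·(-2) = 926 − 4 = 922.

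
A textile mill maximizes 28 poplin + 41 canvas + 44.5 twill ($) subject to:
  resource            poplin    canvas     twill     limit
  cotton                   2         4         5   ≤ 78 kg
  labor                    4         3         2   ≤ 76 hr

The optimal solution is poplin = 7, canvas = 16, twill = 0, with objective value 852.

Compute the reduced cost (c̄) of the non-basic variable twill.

Both cotton and labor are binding at x*.
The binding rows give the dual system: 2·y_cotton + 4·y_labor = 28 and 4·y_cotton + 3·y_labor = 41.
Solving: y_cotton = 8, y_labor = 3.
Reduced cost of twill: c₃ − yᵀa₃ = 44.5 − (8·5 + 3·2) = 44.5 − 46 = -1.5.

-1.5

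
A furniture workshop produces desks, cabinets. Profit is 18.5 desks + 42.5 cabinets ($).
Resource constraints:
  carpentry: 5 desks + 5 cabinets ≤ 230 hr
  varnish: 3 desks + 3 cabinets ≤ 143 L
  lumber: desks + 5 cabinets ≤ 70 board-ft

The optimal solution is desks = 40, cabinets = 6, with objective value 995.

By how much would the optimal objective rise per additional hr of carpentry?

2.5

At the optimum: carpentry uses 230 of 230 (binding); varnish uses 138 of 143 (slack = 5); lumber uses 70 of 70 (binding).
By complementary slackness, y = 0 for the non-binding constraint.
Dual feasibility on the basic columns requires 5·y_carpentry + 1·y_lumber = 18.5, 5·y_carpentry + 5·y_lumber = 42.5.
Solving: y_carpentry = 2.5, y_lumber = 6.
Shadow price of carpentry = 2.5.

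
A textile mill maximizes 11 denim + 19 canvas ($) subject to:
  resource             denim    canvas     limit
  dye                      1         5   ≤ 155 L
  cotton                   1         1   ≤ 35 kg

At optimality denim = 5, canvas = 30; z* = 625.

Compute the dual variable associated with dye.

Check each constraint at x*: dye 155/155 (tight); cotton 35/35 (tight).
The binding rows give the dual system: 1·y_dye + 1·y_cotton = 11 and 5·y_dye + 1·y_cotton = 19.
This yields shadow prices y_dye = 2, y_cotton = 9.
Shadow price of dye = 2.

2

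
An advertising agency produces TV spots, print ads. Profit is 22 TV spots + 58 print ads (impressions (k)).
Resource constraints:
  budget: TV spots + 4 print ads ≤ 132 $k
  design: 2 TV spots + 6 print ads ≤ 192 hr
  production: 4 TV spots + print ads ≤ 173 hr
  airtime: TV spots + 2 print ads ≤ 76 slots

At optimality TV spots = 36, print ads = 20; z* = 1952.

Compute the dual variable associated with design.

7

Check each constraint at x*: budget 116/132 (slack 16); design 192/192 (tight); production 164/173 (slack 9); airtime 76/76 (tight).
Slack constraints have shadow price 0 (complementary slackness).
The binding rows give the dual system: 2·y_design + 1·y_airtime = 22 and 6·y_design + 2·y_airtime = 58.
This yields shadow prices y_design = 7, y_airtime = 8.
Shadow price of design = 7.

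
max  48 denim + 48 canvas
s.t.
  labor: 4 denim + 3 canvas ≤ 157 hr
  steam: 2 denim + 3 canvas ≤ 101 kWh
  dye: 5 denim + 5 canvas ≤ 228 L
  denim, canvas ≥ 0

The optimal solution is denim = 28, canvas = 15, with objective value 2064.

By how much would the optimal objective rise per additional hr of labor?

8

Check each constraint at x*: labor 157/157 (tight); steam 101/101 (tight); dye 215/228 (slack 13).
Slack constraints have shadow price 0 (complementary slackness).
Dual feasibility on the basic columns requires 4·y_labor + 2·y_steam = 48, 3·y_labor + 3·y_steam = 48.
Solving: y_labor = 8, y_steam = 8.
Shadow price of labor = 8.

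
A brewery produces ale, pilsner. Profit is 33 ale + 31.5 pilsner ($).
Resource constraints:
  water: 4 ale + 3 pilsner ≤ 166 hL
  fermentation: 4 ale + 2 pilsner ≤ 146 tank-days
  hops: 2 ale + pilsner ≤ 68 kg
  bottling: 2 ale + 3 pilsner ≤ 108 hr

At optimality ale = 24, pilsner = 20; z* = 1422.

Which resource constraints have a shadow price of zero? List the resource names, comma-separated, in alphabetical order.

fermentation, water

water: 156/166 (slack 10)
fermentation: 136/146 (slack 10)
hops: 68/68 (binding)
bottling: 108/108 (binding)
By complementary slackness, a constraint with positive slack has shadow price 0 → fermentation, water.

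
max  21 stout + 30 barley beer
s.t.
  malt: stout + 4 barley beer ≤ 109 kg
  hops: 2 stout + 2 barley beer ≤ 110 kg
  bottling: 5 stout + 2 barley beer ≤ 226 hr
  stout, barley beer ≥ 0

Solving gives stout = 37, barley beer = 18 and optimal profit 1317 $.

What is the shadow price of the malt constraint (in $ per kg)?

3

At the optimum: malt uses 109 of 109 (binding); hops uses 110 of 110 (binding); bottling uses 221 of 226 (slack = 5).
Since bottling is not tight, its dual is 0.
From A_Bᵀ y = c: 1·y_malt + 2·y_hops = 21; 4·y_malt + 2·y_hops = 30.
Solving: y_malt = 3, y_hops = 9.
Shadow price of malt = 3.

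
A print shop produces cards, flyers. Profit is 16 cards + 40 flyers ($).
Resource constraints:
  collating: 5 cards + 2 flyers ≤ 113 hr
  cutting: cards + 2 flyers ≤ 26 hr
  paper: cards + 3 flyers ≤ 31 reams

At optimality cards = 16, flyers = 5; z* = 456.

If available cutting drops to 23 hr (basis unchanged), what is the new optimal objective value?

432

Check each constraint at x*: collating 90/113 (slack 23); cutting 26/26 (tight); paper 31/31 (tight).
Slack constraints have shadow price 0 (complementary slackness).
Dual feasibility on the basic columns requires 1·y_cutting + 1·y_paper = 16, 2·y_cutting + 3·y_paper = 40.
Solving: y_cutting = 8, y_paper = 8.
Δz = y_cutting·Δb = 8 × (-3) = -24, so new z* = 456 − 24 = 432.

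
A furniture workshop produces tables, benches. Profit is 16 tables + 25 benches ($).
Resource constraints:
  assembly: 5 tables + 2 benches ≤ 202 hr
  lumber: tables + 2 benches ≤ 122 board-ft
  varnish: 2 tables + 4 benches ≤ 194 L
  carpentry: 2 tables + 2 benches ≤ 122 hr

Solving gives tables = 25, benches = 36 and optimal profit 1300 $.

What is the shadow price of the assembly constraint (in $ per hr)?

Check each constraint at x*: assembly 197/202 (slack 5); lumber 97/122 (slack 25); varnish 194/194 (tight); carpentry 122/122 (tight).
By complementary slackness, y = 0 for the non-binding constraints.
The binding rows give the dual system: 2·y_varnish + 2·y_carpentry = 16 and 4·y_varnish + 2·y_carpentry = 25.
Solving: y_varnish = 4.5, y_carpentry = 3.5.
Shadow price of assembly = 0.

0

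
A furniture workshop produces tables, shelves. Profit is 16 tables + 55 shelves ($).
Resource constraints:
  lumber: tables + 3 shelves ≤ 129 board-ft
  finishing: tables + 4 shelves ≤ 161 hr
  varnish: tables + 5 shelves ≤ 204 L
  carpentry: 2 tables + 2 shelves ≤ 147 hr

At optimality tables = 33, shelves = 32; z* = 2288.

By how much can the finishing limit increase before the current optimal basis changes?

Binding constraints: lumber, finishing. The basis is B = [[1,3],[1,4]] with det 1.
Per unit increase in finishing, x* moves by d = (-3, 1).
The basis stays optimal until varnish becomes binding; allowable increase = 5.5 hr.

5.5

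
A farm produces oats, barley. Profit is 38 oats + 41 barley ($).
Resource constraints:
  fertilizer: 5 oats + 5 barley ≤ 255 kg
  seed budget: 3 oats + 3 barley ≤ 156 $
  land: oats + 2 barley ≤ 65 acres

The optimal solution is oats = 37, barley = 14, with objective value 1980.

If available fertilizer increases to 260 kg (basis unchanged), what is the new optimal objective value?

Binding: fertilizer and land. Non-binding: seed budget (3 unused).
Slack constraints have shadow price 0 (complementary slackness).
Dual feasibility on the basic columns requires 5·y_fertilizer + 1·y_land = 38, 5·y_fertilizer + 2·y_land = 41.
→ y_fertilizer = 7 and y_land = 3.
Δz = y_fertilizer·Δb = 7 × (5) = 35, so new z* = 1980 + 35 = 2015.

2015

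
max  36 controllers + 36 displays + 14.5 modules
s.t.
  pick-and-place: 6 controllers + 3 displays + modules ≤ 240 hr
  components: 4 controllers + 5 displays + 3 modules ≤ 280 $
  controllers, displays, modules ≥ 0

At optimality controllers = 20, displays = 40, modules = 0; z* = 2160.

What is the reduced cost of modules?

At the optimum: pick-and-place uses 240 of 240 (binding); components uses 280 of 280 (binding).
From A_Bᵀ y = c: 6·y_pick-and-place + 4·y_components = 36; 3·y_pick-and-place + 5·y_components = 36.
→ y_pick-and-place = 2 and y_components = 6.
Reduced cost of modules: c₃ − yᵀa₃ = 14.5 − (2·1 + 6·3) = 14.5 − 20 = -5.5.

-5.5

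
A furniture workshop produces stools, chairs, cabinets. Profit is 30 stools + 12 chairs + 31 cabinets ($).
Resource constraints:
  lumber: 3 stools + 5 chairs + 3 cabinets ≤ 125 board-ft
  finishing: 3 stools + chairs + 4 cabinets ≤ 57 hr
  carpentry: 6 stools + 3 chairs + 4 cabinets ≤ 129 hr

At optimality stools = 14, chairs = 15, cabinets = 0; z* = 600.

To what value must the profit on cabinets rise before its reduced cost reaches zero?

32

Binding: finishing and carpentry. Non-binding: lumber (8 unused).
Slack constraints have shadow price 0 (complementary slackness).
From A_Bᵀ y = c: 3·y_finishing + 6·y_carpentry = 30; 1·y_finishing + 3·y_carpentry = 12.
Solving: y_finishing = 6, y_carpentry = 2.
cabinets enters the basis when its profit ≥ yᵀa₃ = 6·4 + 2·4 = 32.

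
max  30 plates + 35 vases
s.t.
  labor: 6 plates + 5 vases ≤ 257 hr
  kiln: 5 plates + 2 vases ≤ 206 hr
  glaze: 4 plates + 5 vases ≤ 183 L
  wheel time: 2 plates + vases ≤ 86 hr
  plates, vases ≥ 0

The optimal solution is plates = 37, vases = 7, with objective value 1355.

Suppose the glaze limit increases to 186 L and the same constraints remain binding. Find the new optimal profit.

1373

At the optimum: labor uses 257 of 257 (binding); kiln uses 199 of 206 (slack = 7); glaze uses 183 of 183 (binding); wheel time uses 81 of 86 (slack = 5).
Since kiln, wheel time are not tight, their duals are 0.
Dual feasibility on the basic columns requires 6·y_labor + 4·y_glaze = 30, 5·y_labor + 5·y_glaze = 35.
This yields shadow prices y_labor = 1, y_glaze = 6.
Δz = y_glaze·Δb = 6 × (3) = 18, so new z* = 1355 + 18 = 1373.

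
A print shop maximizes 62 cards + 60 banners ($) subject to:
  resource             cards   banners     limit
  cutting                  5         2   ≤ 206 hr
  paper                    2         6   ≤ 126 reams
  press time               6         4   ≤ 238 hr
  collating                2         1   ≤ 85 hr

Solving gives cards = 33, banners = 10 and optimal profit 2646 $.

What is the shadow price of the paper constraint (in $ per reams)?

4

Check each constraint at x*: cutting 185/206 (slack 21); paper 126/126 (tight); press time 238/238 (tight); collating 76/85 (slack 9).
By complementary slackness, y = 0 for the non-binding constraints.
The binding rows give the dual system: 2·y_paper + 6·y_press time = 62 and 6·y_paper + 4·y_press time = 60.
This yields shadow prices y_paper = 4, y_press time = 9.
Shadow price of paper = 4.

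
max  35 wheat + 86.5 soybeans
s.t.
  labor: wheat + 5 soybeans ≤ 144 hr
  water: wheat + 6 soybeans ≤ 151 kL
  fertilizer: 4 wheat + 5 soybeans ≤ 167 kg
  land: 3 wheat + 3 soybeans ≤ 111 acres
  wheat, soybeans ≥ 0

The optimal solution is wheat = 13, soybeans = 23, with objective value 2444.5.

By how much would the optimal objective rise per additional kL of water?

9

Binding: water and fertilizer. Non-binding: labor (16 unused), land (3 unused).
Since labor, land are not tight, their duals are 0.
The binding rows give the dual system: 1·y_water + 4·y_fertilizer = 35 and 6·y_water + 5·y_fertilizer = 86.5.
Solving: y_water = 9, y_fertilizer = 6.5.
Shadow price of water = 9.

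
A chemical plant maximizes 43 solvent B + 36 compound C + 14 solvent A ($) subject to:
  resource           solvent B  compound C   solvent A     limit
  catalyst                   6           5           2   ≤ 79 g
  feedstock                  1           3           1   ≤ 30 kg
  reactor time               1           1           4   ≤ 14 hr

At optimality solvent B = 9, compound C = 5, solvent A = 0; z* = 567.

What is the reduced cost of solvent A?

-4

At the optimum: catalyst uses 79 of 79 (binding); feedstock uses 24 of 30 (slack = 6); reactor time uses 14 of 14 (binding).
Since feedstock is not tight, its dual is 0.
From A_Bᵀ y = c: 6·y_catalyst + 1·y_reactor time = 43; 5·y_catalyst + 1·y_reactor time = 36.
This yields shadow prices y_catalyst = 7, y_reactor time = 1.
Reduced cost of solvent A: c₃ − yᵀa₃ = 14 − (7·2 + 1·4) = 14 − 18 = -4.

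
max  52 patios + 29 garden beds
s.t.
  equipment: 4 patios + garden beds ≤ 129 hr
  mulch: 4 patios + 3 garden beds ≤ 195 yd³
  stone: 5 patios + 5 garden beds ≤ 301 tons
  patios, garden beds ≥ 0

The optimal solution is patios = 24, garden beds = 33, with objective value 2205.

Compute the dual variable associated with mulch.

At the optimum: equipment uses 129 of 129 (binding); mulch uses 195 of 195 (binding); stone uses 285 of 301 (slack = 16).
By complementary slackness, y = 0 for the non-binding constraint.
From A_Bᵀ y = c: 4·y_equipment + 4·y_mulch = 52; 1·y_equipment + 3·y_mulch = 29.
→ y_equipment = 5 and y_mulch = 8.
Shadow price of mulch = 8.

8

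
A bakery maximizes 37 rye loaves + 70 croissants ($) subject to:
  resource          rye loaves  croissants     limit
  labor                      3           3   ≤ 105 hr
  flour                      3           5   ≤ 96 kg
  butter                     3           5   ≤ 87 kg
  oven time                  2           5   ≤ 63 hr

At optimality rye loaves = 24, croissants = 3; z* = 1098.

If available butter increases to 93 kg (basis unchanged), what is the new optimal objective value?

Binding: butter and oven time. Non-binding: labor (24 unused), flour (9 unused).
Slack constraints have shadow price 0 (complementary slackness).
From A_Bᵀ y = c: 3·y_butter + 2·y_oven time = 37; 5·y_butter + 5·y_oven time = 70.
This yields shadow prices y_butter = 9, y_oven time = 5.
Δz = y_butter·Δb = 9 × (6) = 54, so new z* = 1098 + 54 = 1152.

1152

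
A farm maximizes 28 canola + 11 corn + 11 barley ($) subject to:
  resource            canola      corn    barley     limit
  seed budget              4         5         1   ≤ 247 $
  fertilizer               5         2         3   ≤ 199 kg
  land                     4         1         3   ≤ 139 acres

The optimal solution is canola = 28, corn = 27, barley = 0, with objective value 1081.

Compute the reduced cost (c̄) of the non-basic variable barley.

At the optimum: seed budget uses 247 of 247 (binding); fertilizer uses 194 of 199 (slack = 5); land uses 139 of 139 (binding).
Since fertilizer is not tight, its dual is 0.
From A_Bᵀ y = c: 4·y_seed budget + 4·y_land = 28; 5·y_seed budget + 1·y_land = 11.
This yields shadow prices y_seed budget = 1, y_land = 6.
Reduced cost of barley: c₃ − yᵀa₃ = 11 − (1·1 + 6·3) = 11 − 19 = -8.

-8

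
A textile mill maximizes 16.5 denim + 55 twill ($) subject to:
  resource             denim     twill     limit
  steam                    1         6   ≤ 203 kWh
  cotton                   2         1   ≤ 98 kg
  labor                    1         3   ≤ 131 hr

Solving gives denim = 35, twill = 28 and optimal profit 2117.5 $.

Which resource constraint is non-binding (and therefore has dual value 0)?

steam: 203/203 (binding)
cotton: 98/98 (binding)
labor: 119/131 (slack 12)
By complementary slackness, a constraint with positive slack has shadow price 0 → labor.

labor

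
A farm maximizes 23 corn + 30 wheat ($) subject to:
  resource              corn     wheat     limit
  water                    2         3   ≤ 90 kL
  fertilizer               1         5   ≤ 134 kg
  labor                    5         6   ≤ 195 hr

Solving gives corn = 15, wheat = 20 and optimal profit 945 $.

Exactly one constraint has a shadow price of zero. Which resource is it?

fertilizer

water: 90/90 (binding)
fertilizer: 115/134 (slack 19)
labor: 195/195 (binding)
By complementary slackness, a constraint with positive slack has shadow price 0 → fertilizer.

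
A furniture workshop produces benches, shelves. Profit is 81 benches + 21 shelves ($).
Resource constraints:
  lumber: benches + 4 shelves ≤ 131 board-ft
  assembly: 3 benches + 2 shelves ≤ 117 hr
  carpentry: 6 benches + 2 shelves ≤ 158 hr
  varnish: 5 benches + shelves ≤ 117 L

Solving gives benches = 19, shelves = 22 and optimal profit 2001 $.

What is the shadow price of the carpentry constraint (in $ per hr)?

Binding: carpentry and varnish. Non-binding: lumber (24 unused), assembly (16 unused).
By complementary slackness, y = 0 for the non-binding constraints.
From A_Bᵀ y = c: 6·y_carpentry + 5·y_varnish = 81; 2·y_carpentry + 1·y_varnish = 21.
Solving: y_carpentry = 6, y_varnish = 9.
Shadow price of carpentry = 6.

6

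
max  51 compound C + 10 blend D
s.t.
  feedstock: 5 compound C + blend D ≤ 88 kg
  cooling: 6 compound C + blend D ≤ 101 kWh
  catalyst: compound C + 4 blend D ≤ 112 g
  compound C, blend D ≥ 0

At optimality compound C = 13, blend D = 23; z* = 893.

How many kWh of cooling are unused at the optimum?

0

cooling used = 6·13 + 1·23 = 101; slack = 101 − 101 = 0.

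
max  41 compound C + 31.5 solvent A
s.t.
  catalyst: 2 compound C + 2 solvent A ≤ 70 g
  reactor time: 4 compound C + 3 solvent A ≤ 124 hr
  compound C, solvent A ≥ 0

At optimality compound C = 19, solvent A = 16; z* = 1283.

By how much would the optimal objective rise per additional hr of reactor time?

9.5

At the optimum: catalyst uses 70 of 70 (binding); reactor time uses 124 of 124 (binding).
Dual feasibility on the basic columns requires 2·y_catalyst + 4·y_reactor time = 41, 2·y_catalyst + 3·y_reactor time = 31.5.
This yields shadow prices y_catalyst = 1.5, y_reactor time = 9.5.
Shadow price of reactor time = 9.5.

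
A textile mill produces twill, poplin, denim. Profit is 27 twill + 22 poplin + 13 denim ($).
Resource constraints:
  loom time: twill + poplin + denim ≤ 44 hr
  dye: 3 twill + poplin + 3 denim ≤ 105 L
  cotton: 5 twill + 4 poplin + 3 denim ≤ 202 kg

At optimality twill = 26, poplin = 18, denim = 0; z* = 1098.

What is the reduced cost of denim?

-4

At the optimum: loom time uses 44 of 44 (binding); dye uses 96 of 105 (slack = 9); cotton uses 202 of 202 (binding).
Since dye is not tight, its dual is 0.
The binding rows give the dual system: 1·y_loom time + 5·y_cotton = 27 and 1·y_loom time + 4·y_cotton = 22.
This yields shadow prices y_loom time = 2, y_cotton = 5.
Reduced cost of denim: c₃ − yᵀa₃ = 13 − (2·1 + 5·3) = 13 − 17 = -4.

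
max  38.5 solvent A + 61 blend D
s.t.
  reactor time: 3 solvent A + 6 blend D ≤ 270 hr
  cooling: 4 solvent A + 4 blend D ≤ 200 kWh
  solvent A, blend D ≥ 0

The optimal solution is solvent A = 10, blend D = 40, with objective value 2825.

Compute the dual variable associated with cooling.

Check each constraint at x*: reactor time 270/270 (tight); cooling 200/200 (tight).
From A_Bᵀ y = c: 3·y_reactor time + 4·y_cooling = 38.5; 6·y_reactor time + 4·y_cooling = 61.
→ y_reactor time = 7.5 and y_cooling = 4.
Shadow price of cooling = 4.

4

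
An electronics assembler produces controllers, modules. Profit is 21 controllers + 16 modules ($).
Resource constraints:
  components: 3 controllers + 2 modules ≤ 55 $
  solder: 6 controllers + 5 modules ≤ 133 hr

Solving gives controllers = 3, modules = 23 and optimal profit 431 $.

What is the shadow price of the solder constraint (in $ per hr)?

Check each constraint at x*: components 55/55 (tight); solder 133/133 (tight).
From A_Bᵀ y = c: 3·y_components + 6·y_solder = 21; 2·y_components + 5·y_solder = 16.
Solving: y_components = 3, y_solder = 2.
Shadow price of solder = 2.

2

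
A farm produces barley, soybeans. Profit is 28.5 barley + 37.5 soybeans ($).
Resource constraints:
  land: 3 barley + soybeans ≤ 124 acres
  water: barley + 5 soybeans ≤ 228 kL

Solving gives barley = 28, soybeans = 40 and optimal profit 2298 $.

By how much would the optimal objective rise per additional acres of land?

Check each constraint at x*: land 124/124 (tight); water 228/228 (tight).
The binding rows give the dual system: 3·y_land + 1·y_water = 28.5 and 1·y_land + 5·y_water = 37.5.
Solving: y_land = 7.5, y_water = 6.
Shadow price of land = 7.5.

7.5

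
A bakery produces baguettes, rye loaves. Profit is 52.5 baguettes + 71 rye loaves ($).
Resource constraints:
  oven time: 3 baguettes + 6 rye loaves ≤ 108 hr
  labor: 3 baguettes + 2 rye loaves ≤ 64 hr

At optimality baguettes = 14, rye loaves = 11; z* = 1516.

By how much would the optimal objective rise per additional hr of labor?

8.5

Both oven time and labor are binding at x*.
From A_Bᵀ y = c: 3·y_oven time + 3·y_labor = 52.5; 6·y_oven time + 2·y_labor = 71.
Solving: y_oven time = 9, y_labor = 8.5.
Shadow price of labor = 8.5.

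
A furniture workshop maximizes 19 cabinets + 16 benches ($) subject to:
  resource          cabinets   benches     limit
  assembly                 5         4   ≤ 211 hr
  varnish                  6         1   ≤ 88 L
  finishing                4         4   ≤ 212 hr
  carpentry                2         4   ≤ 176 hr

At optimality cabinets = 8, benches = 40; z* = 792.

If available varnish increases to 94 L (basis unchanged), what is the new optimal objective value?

804

At the optimum: assembly uses 200 of 211 (slack = 11); varnish uses 88 of 88 (binding); finishing uses 192 of 212 (slack = 20); carpentry uses 176 of 176 (binding).
By complementary slackness, y = 0 for the non-binding constraints.
The binding rows give the dual system: 6·y_varnish + 2·y_carpentry = 19 and 1·y_varnish + 4·y_carpentry = 16.
Solving: y_varnish = 2, y_carpentry = 3.5.
Δz = y_varnish·Δb = 2 × (6) = 12, so new z* = 792 + 12 = 804.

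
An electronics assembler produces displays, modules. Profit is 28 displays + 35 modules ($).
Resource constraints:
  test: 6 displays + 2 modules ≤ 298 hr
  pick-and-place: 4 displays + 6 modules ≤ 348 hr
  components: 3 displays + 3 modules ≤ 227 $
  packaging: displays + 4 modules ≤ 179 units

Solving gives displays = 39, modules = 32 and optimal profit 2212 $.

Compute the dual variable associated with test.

Binding: test and pick-and-place. Non-binding: components (14 unused), packaging (12 unused).
By complementary slackness, y = 0 for the non-binding constraints.
From A_Bᵀ y = c: 6·y_test + 4·y_pick-and-place = 28; 2·y_test + 6·y_pick-and-place = 35.
Solving: y_test = 1, y_pick-and-place = 5.5.
Shadow price of test = 1.

1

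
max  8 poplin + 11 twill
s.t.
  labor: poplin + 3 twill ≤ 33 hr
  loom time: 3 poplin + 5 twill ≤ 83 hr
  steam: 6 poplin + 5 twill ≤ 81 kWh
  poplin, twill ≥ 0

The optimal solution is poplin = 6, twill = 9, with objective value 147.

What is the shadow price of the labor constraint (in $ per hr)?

Check each constraint at x*: labor 33/33 (tight); loom time 63/83 (slack 20); steam 81/81 (tight).
Slack constraints have shadow price 0 (complementary slackness).
Dual feasibility on the basic columns requires 1·y_labor + 6·y_steam = 8, 3·y_labor + 5·y_steam = 11.
→ y_labor = 2 and y_steam = 1.
Shadow price of labor = 2.

2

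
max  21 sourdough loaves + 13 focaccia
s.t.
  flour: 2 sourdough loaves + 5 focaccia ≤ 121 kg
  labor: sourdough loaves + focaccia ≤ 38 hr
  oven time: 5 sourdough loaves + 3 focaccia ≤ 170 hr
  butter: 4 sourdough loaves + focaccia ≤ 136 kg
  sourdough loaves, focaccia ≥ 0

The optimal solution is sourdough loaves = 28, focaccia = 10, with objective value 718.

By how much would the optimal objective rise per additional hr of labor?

At the optimum: flour uses 106 of 121 (slack = 15); labor uses 38 of 38 (binding); oven time uses 170 of 170 (binding); butter uses 122 of 136 (slack = 14).
Since flour, butter are not tight, their duals are 0.
Dual feasibility on the basic columns requires 1·y_labor + 5·y_oven time = 21, 1·y_labor + 3·y_oven time = 13.
This yields shadow prices y_labor = 1, y_oven time = 4.
Shadow price of labor = 1.

1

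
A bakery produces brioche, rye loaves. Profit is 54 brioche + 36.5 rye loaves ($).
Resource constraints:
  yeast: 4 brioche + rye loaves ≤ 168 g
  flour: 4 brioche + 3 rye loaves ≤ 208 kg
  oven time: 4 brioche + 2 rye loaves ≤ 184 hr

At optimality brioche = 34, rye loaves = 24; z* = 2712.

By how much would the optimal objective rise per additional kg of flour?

9.5

Binding: flour and oven time. Non-binding: yeast (8 unused).
Since yeast is not tight, its dual is 0.
Dual feasibility on the basic columns requires 4·y_flour + 4·y_oven time = 54, 3·y_flour + 2·y_oven time = 36.5.
This yields shadow prices y_flour = 9.5, y_oven time = 4.
Shadow price of flour = 9.5.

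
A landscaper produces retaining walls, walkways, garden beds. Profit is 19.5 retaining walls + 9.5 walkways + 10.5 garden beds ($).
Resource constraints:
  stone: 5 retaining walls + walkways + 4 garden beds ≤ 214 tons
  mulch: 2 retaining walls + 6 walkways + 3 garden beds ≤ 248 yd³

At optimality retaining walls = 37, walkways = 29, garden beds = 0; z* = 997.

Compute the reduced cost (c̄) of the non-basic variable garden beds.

-6.5

At the optimum: stone uses 214 of 214 (binding); mulch uses 248 of 248 (binding).
The binding rows give the dual system: 5·y_stone + 2·y_mulch = 19.5 and 1·y_stone + 6·y_mulch = 9.5.
Solving: y_stone = 3.5, y_mulch = 1.
Reduced cost of garden beds: c₃ − yᵀa₃ = 10.5 − (3.5·4 + 1·3) = 10.5 − 17 = -6.5.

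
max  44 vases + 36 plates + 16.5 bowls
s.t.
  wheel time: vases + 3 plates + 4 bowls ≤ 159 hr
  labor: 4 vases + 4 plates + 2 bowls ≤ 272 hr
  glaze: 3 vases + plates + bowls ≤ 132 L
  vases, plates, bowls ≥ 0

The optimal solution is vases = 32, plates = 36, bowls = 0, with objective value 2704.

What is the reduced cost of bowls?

Check each constraint at x*: wheel time 140/159 (slack 19); labor 272/272 (tight); glaze 132/132 (tight).
By complementary slackness, y = 0 for the non-binding constraint.
From A_Bᵀ y = c: 4·y_labor + 3·y_glaze = 44; 4·y_labor + 1·y_glaze = 36.
→ y_labor = 8 and y_glaze = 4.
Reduced cost of bowls: c₃ − yᵀa₃ = 16.5 − (8·2 + 4·1) = 16.5 − 20 = -3.5.

-3.5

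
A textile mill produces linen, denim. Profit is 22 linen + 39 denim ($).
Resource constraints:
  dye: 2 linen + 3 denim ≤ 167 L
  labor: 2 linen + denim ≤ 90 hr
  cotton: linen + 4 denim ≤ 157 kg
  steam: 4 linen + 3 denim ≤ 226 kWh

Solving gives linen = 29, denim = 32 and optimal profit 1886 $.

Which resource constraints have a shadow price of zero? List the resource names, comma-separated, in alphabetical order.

dye: 154/167 (slack 13)
labor: 90/90 (binding)
cotton: 157/157 (binding)
steam: 212/226 (slack 14)
By complementary slackness, a constraint with positive slack has shadow price 0 → dye, steam.

dye, steam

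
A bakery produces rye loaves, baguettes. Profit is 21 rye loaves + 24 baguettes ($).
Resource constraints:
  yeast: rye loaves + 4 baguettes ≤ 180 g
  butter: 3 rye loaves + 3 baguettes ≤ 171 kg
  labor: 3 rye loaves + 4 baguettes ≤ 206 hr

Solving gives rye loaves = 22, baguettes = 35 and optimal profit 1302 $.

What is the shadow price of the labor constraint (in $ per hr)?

Binding: butter and labor. Non-binding: yeast (18 unused).
Since yeast is not tight, its dual is 0.
Dual feasibility on the basic columns requires 3·y_butter + 3·y_labor = 21, 3·y_butter + 4·y_labor = 24.
→ y_butter = 4 and y_labor = 3.
Shadow price of labor = 3.

3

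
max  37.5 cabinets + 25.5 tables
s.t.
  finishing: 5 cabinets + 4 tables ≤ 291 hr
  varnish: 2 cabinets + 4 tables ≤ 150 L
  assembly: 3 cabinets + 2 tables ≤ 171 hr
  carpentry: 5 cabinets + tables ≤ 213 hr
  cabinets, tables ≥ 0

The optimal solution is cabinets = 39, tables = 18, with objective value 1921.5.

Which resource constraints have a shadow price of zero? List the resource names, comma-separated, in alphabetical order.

assembly, finishing

finishing: 267/291 (slack 24)
varnish: 150/150 (binding)
assembly: 153/171 (slack 18)
carpentry: 213/213 (binding)
By complementary slackness, a constraint with positive slack has shadow price 0 → assembly, finishing.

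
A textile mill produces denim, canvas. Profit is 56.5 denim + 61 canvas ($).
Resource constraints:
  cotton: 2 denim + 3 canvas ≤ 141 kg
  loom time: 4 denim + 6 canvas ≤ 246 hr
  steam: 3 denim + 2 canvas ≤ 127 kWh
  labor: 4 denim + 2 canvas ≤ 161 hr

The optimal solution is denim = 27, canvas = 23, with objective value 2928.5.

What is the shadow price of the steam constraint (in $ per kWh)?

9.5

At the optimum: cotton uses 123 of 141 (slack = 18); loom time uses 246 of 246 (binding); steam uses 127 of 127 (binding); labor uses 154 of 161 (slack = 7).
Slack constraints have shadow price 0 (complementary slackness).
From A_Bᵀ y = c: 4·y_loom time + 3·y_steam = 56.5; 6·y_loom time + 2·y_steam = 61.
This yields shadow prices y_loom time = 7, y_steam = 9.5.
Shadow price of steam = 9.5.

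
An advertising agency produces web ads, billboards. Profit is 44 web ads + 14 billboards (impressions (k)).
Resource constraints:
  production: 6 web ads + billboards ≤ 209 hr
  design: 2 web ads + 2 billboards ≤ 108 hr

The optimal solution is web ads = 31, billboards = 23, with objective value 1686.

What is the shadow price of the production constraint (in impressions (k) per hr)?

Check each constraint at x*: production 209/209 (tight); design 108/108 (tight).
The binding rows give the dual system: 6·y_production + 2·y_design = 44 and 1·y_production + 2·y_design = 14.
→ y_production = 6 and y_design = 4.
Shadow price of production = 6.

6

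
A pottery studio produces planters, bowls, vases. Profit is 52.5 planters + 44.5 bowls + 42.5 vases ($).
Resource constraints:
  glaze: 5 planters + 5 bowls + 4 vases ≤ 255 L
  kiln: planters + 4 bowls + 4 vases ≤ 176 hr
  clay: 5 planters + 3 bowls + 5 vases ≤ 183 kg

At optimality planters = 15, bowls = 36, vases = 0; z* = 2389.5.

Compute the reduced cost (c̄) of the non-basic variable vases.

At the optimum: glaze uses 255 of 255 (binding); kiln uses 159 of 176 (slack = 17); clay uses 183 of 183 (binding).
Slack constraints have shadow price 0 (complementary slackness).
From A_Bᵀ y = c: 5·y_glaze + 5·y_clay = 52.5; 5·y_glaze + 3·y_clay = 44.5.
This yields shadow prices y_glaze = 6.5, y_clay = 4.
Reduced cost of vases: c₃ − yᵀa₃ = 42.5 − (6.5·4 + 4·5) = 42.5 − 46 = -3.5.

-3.5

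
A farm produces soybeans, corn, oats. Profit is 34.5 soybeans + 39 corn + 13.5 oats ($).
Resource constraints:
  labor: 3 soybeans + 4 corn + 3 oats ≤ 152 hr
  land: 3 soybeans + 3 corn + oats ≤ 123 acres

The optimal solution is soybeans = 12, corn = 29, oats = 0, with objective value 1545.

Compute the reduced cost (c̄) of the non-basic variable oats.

Both labor and land are binding at x*.
From A_Bᵀ y = c: 3·y_labor + 3·y_land = 34.5; 4·y_labor + 3·y_land = 39.
Solving: y_labor = 4.5, y_land = 7.
Reduced cost of oats: c₃ − yᵀa₃ = 13.5 − (4.5·3 + 7·1) = 13.5 − 20.5 = -7.

-7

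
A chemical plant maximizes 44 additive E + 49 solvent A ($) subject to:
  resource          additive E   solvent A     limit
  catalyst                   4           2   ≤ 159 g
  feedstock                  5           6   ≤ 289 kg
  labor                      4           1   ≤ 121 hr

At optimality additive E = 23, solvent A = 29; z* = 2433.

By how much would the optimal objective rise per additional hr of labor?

1

At the optimum: catalyst uses 150 of 159 (slack = 9); feedstock uses 289 of 289 (binding); labor uses 121 of 121 (binding).
Slack constraints have shadow price 0 (complementary slackness).
The binding rows give the dual system: 5·y_feedstock + 4·y_labor = 44 and 6·y_feedstock + 1·y_labor = 49.
This yields shadow prices y_feedstock = 8, y_labor = 1.
Shadow price of labor = 1.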